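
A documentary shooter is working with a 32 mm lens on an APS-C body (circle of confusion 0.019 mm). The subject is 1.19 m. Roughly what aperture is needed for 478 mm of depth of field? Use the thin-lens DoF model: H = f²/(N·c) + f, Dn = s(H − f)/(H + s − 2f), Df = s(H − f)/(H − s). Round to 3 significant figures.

f/9

Write h = H − f = f²/(N·c). The thin-lens limits are Dn = s·h/(h + (s−f)) and Df = s·h/(h − (s−f)), so DoF = Df − Dn = 2·s·(s−f)·h / (h² − (s−f)²).
That is a quadratic in h: DoF·h² − 2·s·(s−f)·h − DoF·(s−f)² = 0 ⇒ h = (s−f)·(s + √(s² + DoF²)) / DoF = 1158 × (1190 + √(1190² + 478²)) / 478 = 1158 × (1190 + 1282.41) / 478 ≈ 5989.7 mm.
Then N = f²/(c·h) = 32² / (0.019 × 5989.7) = 1024 / 113.80 ≈ 9.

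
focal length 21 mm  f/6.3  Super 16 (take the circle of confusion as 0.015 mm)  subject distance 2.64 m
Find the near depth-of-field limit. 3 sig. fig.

1.69 m

Hyperfocal distance H = f²/(N·c) + f = 21²/(6.3 × 0.015) + 21 = 441/0.0945 + 21 ≈ 4687.7 mm ≈ 4.688 m.
Near limit Dn = s·(H − f)/(H + s − 2f) = 2640 × (4687.7 − 21) / (4687.7 + 2640 − 2 × 21) = 2640 × 4666.7 / 7285.7 ≈ 1691.0 mm ≈ 1.69 m.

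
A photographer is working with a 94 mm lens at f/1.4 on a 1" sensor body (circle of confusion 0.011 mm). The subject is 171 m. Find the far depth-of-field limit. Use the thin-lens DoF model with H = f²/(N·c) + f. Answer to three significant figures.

244 m

Hyperfocal distance H = f²/(N·c) + f = 94²/(1.4 × 0.011) + 94 = 8836/0.0154 + 94 ≈ 573860.2 mm ≈ 573.9 m.
Far limit Df = s·(H − f)/(H − s) = 171000 × (573860.2 − 94) / (573860.2 − 171000) = 171000 × 573766.2 / 402860.2 ≈ 243544 mm ≈ 244 m.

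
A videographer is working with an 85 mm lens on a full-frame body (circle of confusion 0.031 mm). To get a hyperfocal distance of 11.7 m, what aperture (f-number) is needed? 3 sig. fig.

f/20.1

Rearrange H = f²/(N·c) + f for N: N = f² / ((H − f)·c).
N = 85² / ((11700 − 85) × 0.031) = 7225 / 360.1 ≈ 20.1.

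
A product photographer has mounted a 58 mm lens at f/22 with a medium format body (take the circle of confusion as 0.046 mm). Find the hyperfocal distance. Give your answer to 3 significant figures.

Hyperfocal distance H = f²/(N·c) + f = 58²/(22 × 0.046) + 58 = 3364/1.012 + 58 ≈ 3382.1 mm ≈ 3.38 m.

3.38 m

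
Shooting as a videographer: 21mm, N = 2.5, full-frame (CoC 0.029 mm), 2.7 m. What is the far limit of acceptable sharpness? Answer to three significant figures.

Hyperfocal distance H = f²/(N·c) + f = 21²/(2.5 × 0.029) + 21 = 441/0.0725 + 21 ≈ 6103.8 mm ≈ 6.104 m.
Far limit Df = s·(H − f)/(H − s) = 2700 × (6103.8 − 21) / (6103.8 − 2700) = 2700 × 6082.8 / 3403.8 ≈ 4825.1 mm ≈ 4.83 m.

4.83 m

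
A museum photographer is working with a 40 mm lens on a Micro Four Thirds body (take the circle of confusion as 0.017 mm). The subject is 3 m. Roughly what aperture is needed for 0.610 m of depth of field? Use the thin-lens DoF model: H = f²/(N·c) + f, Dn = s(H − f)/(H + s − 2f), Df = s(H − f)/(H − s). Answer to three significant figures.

f/3.20

Write h = H − f = f²/(N·c). The thin-lens limits are Dn = s·h/(h + (s−f)) and Df = s·h/(h − (s−f)), so DoF = Df − Dn = 2·s·(s−f)·h / (h² − (s−f)²).
That is a quadratic in h: DoF·h² − 2·s·(s−f)·h − DoF·(s−f)² = 0 ⇒ h = (s−f)·(s + √(s² + DoF²)) / DoF = 2960 × (3000 + √(3000² + 610²)) / 610 = 2960 × (3000 + 3061.39) / 610 ≈ 29413 mm.
Then N = f²/(c·h) = 40² / (0.017 × 29413) = 1600 / 500.01 ≈ 3.20.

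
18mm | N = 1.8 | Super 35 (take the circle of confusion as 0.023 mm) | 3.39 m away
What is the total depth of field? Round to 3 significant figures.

3.59 m

Hyperfocal distance H = f²/(N·c) + f = 18²/(1.8 × 0.023) + 18 = 324/0.0414 + 18 ≈ 7844.1 mm ≈ 7.844 m.
Near limit Dn = s·(H − f)/(H + s − 2f) = 3390 × (7844.1 − 18) / (7844.1 + 3390 − 2 × 18) = 3390 × 7826.1 / 11198.1 ≈ 2369.2 mm.
Far limit Df = s·(H − f)/(H − s) = 3390 × (7844.1 − 18) / (7844.1 − 3390) = 3390 × 7826.1 / 4454.1 ≈ 5956.4 mm.
Depth of field = Df − Dn = 5956.4 − 2369.2 ≈ 3587.2 mm ≈ 3.59 m.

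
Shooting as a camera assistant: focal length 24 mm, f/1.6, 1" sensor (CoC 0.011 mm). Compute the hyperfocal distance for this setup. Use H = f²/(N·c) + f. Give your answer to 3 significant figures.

32.8 m

Hyperfocal distance H = f²/(N·c) + f = 24²/(1.6 × 0.011) + 24 = 576/0.0176 + 24 ≈ 32751.3 mm ≈ 32.8 m.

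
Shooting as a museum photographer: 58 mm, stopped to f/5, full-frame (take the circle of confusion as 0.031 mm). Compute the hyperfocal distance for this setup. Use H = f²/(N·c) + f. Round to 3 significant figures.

21.8 m

Hyperfocal distance H = f²/(N·c) + f = 58²/(5 × 0.031) + 58 = 3364/0.155 + 58 ≈ 21761.2 mm ≈ 21.8 m.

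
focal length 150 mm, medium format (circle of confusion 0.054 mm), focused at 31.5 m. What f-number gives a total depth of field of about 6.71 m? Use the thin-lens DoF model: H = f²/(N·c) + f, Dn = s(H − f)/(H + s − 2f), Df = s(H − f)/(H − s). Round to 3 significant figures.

Write h = H − f = f²/(N·c). The thin-lens limits are Dn = s·h/(h + (s−f)) and Df = s·h/(h − (s−f)), so DoF = Df − Dn = 2·s·(s−f)·h / (h² − (s−f)²).
That is a quadratic in h: DoF·h² − 2·s·(s−f)·h − DoF·(s−f)² = 0 ⇒ h = (s−f)·(s + √(s² + DoF²)) / DoF = 31350 × (31500 + √(31500² + 6710²)) / 6710 = 31350 × (31500 + 32206.7) / 6710 ≈ 297646 mm.
Then N = f²/(c·h) = 150² / (0.054 × 297646) = 22500 / 16073 ≈ 1.40.

f/1.40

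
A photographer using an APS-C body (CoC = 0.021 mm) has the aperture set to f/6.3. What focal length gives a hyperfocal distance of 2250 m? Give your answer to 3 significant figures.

546 mm

From H = f²/(N·c) + f, with f ≪ H: f ≈ √(H·N·c) = √(2250000 × 6.3 × 0.021) = √297675 ≈ 545.6 mm.
The +f correction barely moves this — solving exactly, f² + N·c·f − N·c·H = 0 ⇒ f = (−N·c + √((N·c)² + 4·N·c·H))/2 = (−0.1323 + √1190700)/2 ≈ 545.53 mm, so f ≈ 546 mm.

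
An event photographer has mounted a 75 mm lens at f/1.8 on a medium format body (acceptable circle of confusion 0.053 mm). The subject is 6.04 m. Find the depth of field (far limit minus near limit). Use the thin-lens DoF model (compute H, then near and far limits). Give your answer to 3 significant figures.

Hyperfocal distance H = f²/(N·c) + f = 75²/(1.8 × 0.053) + 75 = 5625/0.0954 + 75 ≈ 59037.3 mm ≈ 59.04 m.
Near limit Dn = s·(H − f)/(H + s − 2f) = 6040 × (59037.3 − 75) / (59037.3 + 6040 − 2 × 75) = 6040 × 58962.3 / 64927.3 ≈ 5485.1 mm.
Far limit Df = s·(H − f)/(H − s) = 6040 × (59037.3 − 75) / (59037.3 − 6040) = 6040 × 58962.3 / 52997.3 ≈ 6719.8 mm.
Depth of field = Df − Dn = 6719.8 − 5485.1 ≈ 1234.7 mm ≈ 1.23 m.

1.23 m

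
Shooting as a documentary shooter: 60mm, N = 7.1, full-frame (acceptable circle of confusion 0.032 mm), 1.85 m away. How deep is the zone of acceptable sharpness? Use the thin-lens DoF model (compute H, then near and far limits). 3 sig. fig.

Hyperfocal distance H = f²/(N·c) + f = 60²/(7.1 × 0.032) + 60 = 3600/0.2272 + 60 ≈ 15905.1 mm ≈ 15.91 m.
Near limit Dn = s·(H − f)/(H + s − 2f) = 1850 × (15905.1 − 60) / (15905.1 + 1850 − 2 × 60) = 1850 × 15845.1 / 17635.1 ≈ 1662.22 mm.
Far limit Df = s·(H − f)/(H − s) = 1850 × (15905.1 − 60) / (15905.1 − 1850) = 1850 × 15845.1 / 14055.1 ≈ 2085.61 mm.
Depth of field = Df − Dn = 2085.61 − 1662.22 ≈ 423.39 mm.

423 mm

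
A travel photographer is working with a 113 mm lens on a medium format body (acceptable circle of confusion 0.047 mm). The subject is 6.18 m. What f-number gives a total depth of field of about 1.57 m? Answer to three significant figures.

f/5.60

Write h = H − f = f²/(N·c). The thin-lens limits are Dn = s·h/(h + (s−f)) and Df = s·h/(h − (s−f)), so DoF = Df − Dn = 2·s·(s−f)·h / (h² − (s−f)²).
That is a quadratic in h: DoF·h² − 2·s·(s−f)·h − DoF·(s−f)² = 0 ⇒ h = (s−f)·(s + √(s² + DoF²)) / DoF = 6067 × (6180 + √(6180² + 1570²)) / 1570 = 6067 × (6180 + 6376.31) / 1570 ≈ 48522 mm.
Then N = f²/(c·h) = 113² / (0.047 × 48522) = 12769 / 2280.5 ≈ 5.60.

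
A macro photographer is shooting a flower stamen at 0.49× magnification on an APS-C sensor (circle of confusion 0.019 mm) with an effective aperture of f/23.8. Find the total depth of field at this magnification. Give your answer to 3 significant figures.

3.77 mm

At magnification m, DoF ≈ 2·N_eff·c/m² = 2 × 23.8 × 0.019 / 0.49² = 0.9044 / 0.2401 ≈ 3.77 mm.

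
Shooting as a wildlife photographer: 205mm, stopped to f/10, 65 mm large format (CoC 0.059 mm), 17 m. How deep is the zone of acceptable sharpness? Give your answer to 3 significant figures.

Hyperfocal distance H = f²/(N·c) + f = 205²/(10 × 0.059) + 205 = 42025/0.59 + 205 ≈ 71433.8 mm ≈ 71.43 m.
Near limit Dn = s·(H − f)/(H + s − 2f) = 17000 × (71433.8 − 205) / (71433.8 + 17000 − 2 × 205) = 17000 × 71228.8 / 88023.8 ≈ 13756.4 mm.
Far limit Df = s·(H − f)/(H − s) = 17000 × (71433.8 − 205) / (71433.8 − 17000) = 17000 × 71228.8 / 54433.8 ≈ 22245.2 mm.
Depth of field = Df − Dn = 22245.2 − 13756.4 ≈ 8488.8 mm ≈ 8.49 m.

8.49 m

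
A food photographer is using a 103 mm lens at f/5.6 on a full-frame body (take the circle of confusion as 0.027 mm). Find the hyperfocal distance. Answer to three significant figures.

Hyperfocal distance H = f²/(N·c) + f = 103²/(5.6 × 0.027) + 103 = 10609/0.1512 + 103 ≈ 70268.3 mm ≈ 70.3 m.

70.3 m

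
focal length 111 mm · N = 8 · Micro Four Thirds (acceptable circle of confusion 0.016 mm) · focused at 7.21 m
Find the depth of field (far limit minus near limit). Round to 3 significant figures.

1.07 m

Hyperfocal distance H = f²/(N·c) + f = 111²/(8 × 0.016) + 111 = 12321/0.128 + 111 ≈ 96368.8 mm ≈ 96.37 m.
Near limit Dn = s·(H − f)/(H + s − 2f) = 7210 × (96368.8 − 111) / (96368.8 + 7210 − 2 × 111) = 7210 × 96257.8 / 103356.8 ≈ 6714.8 mm.
Far limit Df = s·(H − f)/(H − s) = 7210 × (96368.8 − 111) / (96368.8 − 7210) = 7210 × 96257.8 / 89158.8 ≈ 7784.1 mm.
Depth of field = Df − Dn = 7784.1 − 6714.8 ≈ 1069.3 mm ≈ 1.07 m.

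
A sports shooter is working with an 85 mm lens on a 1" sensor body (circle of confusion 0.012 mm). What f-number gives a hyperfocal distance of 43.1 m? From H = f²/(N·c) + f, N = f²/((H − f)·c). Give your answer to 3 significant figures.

f/14

Rearrange H = f²/(N·c) + f for N: N = f² / ((H − f)·c).
N = 85² / ((43100 − 85) × 0.012) = 7225 / 516.2 ≈ 14.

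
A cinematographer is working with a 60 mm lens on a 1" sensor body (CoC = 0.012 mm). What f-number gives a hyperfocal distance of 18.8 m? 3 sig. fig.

f/16

Rearrange H = f²/(N·c) + f for N: N = f² / ((H − f)·c).
N = 60² / ((18800 − 60) × 0.012) = 3600 / 224.9 ≈ 16.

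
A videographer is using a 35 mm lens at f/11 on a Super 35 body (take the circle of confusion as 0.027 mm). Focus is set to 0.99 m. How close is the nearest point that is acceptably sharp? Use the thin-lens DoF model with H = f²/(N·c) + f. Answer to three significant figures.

Hyperfocal distance H = f²/(N·c) + f = 35²/(11 × 0.027) + 35 = 1225/0.297 + 35 ≈ 4159.6 mm ≈ 4.160 m.
Near limit Dn = s·(H − f)/(H + s − 2f) = 990 × (4159.6 − 35) / (4159.6 + 990 − 2 × 35) = 990 × 4124.6 / 5079.6 ≈ 803.87 mm ≈ 0.804 m.

0.804 m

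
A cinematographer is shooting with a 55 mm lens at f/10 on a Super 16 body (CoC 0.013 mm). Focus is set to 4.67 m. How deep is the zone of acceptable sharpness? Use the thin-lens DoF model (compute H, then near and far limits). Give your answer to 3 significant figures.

1.93 m

Hyperfocal distance H = f²/(N·c) + f = 55²/(10 × 0.013) + 55 = 3025/0.13 + 55 ≈ 23324.2 mm ≈ 23.32 m.
Near limit Dn = s·(H − f)/(H + s − 2f) = 4670 × (23324.2 − 55) / (23324.2 + 4670 − 2 × 55) = 4670 × 23269.2 / 27884.2 ≈ 3897.1 mm.
Far limit Df = s·(H − f)/(H − s) = 4670 × (23324.2 − 55) / (23324.2 − 4670) = 4670 × 23269.2 / 18654.2 ≈ 5825.3 mm.
Depth of field = Df − Dn = 5825.3 − 3897.1 ≈ 1928.2 mm ≈ 1.93 m.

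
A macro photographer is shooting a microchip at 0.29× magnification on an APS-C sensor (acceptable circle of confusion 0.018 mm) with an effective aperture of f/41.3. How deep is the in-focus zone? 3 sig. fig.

17.7 mm

At magnification m, DoF ≈ 2·N_eff·c/m² = 2 × 41.3 × 0.018 / 0.29² = 1.487 / 0.0841 ≈ 17.7 mm.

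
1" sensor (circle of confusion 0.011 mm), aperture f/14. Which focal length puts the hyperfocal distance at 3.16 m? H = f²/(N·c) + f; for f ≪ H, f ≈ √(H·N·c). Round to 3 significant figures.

From H = f²/(N·c) + f, with f ≪ H: f ≈ √(H·N·c) = √(3160 × 14 × 0.011) = √486.64 ≈ 22.06 mm.
Exact: f² + N·c·f − N·c·H = 0 ⇒ f = (−N·c + √((N·c)² + 4·N·c·H))/2 = (−0.154 + √1946.6)/2 ≈ 21.983 mm ≈ 22.0 mm.

22.0 mm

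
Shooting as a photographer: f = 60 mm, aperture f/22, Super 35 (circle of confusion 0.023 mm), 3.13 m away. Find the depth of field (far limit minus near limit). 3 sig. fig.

Hyperfocal distance H = f²/(N·c) + f = 60²/(22 × 0.023) + 60 = 3600/0.506 + 60 ≈ 7174.6 mm ≈ 7.175 m.
Near limit Dn = s·(H − f)/(H + s − 2f) = 3130 × (7174.6 − 60) / (7174.6 + 3130 − 2 × 60) = 3130 × 7114.6 / 10184.6 ≈ 2186.5 mm.
Far limit Df = s·(H − f)/(H − s) = 3130 × (7174.6 − 60) / (7174.6 − 3130) = 3130 × 7114.6 / 4044.6 ≈ 5505.8 mm.
Depth of field = Df − Dn = 5505.8 − 2186.5 ≈ 3319.3 mm ≈ 3.32 m.

3.32 m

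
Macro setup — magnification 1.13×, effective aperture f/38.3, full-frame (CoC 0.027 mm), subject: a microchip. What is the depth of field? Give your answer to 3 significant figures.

At magnification m, DoF ≈ 2·N_eff·c/m² = 2 × 38.3 × 0.027 / 1.13² = 2.068 / 1.277 ≈ 1.62 mm.

1.62 mm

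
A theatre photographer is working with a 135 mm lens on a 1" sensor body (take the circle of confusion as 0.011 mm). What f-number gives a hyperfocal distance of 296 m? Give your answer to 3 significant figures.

f/5.60

Rearrange H = f²/(N·c) + f for N: N = f² / ((H − f)·c).
N = 135² / ((296000 − 135) × 0.011) = 18225 / 3255 ≈ 5.60.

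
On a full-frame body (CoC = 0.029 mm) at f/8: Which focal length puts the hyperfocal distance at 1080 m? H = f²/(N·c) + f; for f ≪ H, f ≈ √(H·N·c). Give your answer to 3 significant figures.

500 mm

From H = f²/(N·c) + f, with f ≪ H: f ≈ √(H·N·c) = √(1080000 × 8 × 0.029) = √250560 ≈ 500.6 mm.
Exact: f² + N·c·f − N·c·H = 0 ⇒ f = (−N·c + √((N·c)² + 4·N·c·H))/2 = (−0.232 + √1002240)/2 ≈ 500.44 mm ≈ 500 mm.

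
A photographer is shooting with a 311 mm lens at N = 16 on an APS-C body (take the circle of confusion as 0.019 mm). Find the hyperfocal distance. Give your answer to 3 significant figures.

Hyperfocal distance H = f²/(N·c) + f = 311²/(16 × 0.019) + 311 = 96721/0.304 + 311 ≈ 318472.2 mm ≈ 318 m.

318 m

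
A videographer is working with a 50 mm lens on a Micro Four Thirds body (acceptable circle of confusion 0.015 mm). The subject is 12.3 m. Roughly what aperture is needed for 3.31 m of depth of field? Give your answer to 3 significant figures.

Write h = H − f = f²/(N·c). The thin-lens limits are Dn = s·h/(h + (s−f)) and Df = s·h/(h − (s−f)), so DoF = Df − Dn = 2·s·(s−f)·h / (h² − (s−f)²).
That is a quadratic in h: DoF·h² − 2·s·(s−f)·h − DoF·(s−f)² = 0 ⇒ h = (s−f)·(s + √(s² + DoF²)) / DoF = 12250 × (12300 + √(12300² + 3310²)) / 3310 = 12250 × (12300 + 12737.6) / 3310 ≈ 92662 mm.
Then N = f²/(c·h) = 50² / (0.015 × 92662) = 2500 / 1389.9 ≈ 1.80.

f/1.80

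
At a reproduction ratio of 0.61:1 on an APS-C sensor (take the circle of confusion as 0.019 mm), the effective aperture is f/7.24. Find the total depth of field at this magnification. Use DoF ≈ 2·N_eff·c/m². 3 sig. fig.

At magnification m, DoF ≈ 2·N_eff·c/m² = 2 × 7.24 × 0.019 / 0.61² = 0.2751 / 0.3721 ≈ 0.739 mm.

0.739 mm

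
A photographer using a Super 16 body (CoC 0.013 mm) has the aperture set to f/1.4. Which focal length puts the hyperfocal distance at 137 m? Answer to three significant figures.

49.9 mm

From H = f²/(N·c) + f, with f ≪ H: f ≈ √(H·N·c) = √(137000 × 1.4 × 0.013) = √2493.4 ≈ 49.93 mm.
The +f correction barely moves this — solving exactly, f² + N·c·f − N·c·H = 0 ⇒ f = (−N·c + √((N·c)² + 4·N·c·H))/2 = (−0.0182 + √9973.6)/2 ≈ 49.925 mm, so f ≈ 49.9 mm.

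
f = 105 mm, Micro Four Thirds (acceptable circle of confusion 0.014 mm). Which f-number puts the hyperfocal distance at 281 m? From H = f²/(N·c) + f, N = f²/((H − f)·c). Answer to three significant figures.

f/2.80

Rearrange H = f²/(N·c) + f for N: N = f² / ((H − f)·c).
N = 105² / ((281000 − 105) × 0.014) = 11025 / 3933 ≈ 2.80.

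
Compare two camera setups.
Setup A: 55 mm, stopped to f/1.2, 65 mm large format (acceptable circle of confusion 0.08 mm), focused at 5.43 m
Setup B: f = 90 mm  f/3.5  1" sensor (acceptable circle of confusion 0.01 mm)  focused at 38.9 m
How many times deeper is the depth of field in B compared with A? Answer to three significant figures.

Setup A: H = 55²/(1.2×0.08) + 55 ≈ 31565.4 mm; DoF = Df − Dn = 6546.7 − 4638.7 ≈ 1908.0 mm.
Setup B: H = 90²/(3.5×0.01) + 90 ≈ 231518.6 mm; DoF = Df − Dn = 46738 − 33313 ≈ 13425 mm.
Ratio = 13425 / 1908.0 ≈ 7.04.

7.04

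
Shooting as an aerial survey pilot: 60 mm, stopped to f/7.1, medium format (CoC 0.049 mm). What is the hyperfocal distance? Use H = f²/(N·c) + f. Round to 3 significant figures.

10.4 m

Hyperfocal distance H = f²/(N·c) + f = 60²/(7.1 × 0.049) + 60 = 3600/0.3479 + 60 ≈ 10407.8 mm ≈ 10.4 m.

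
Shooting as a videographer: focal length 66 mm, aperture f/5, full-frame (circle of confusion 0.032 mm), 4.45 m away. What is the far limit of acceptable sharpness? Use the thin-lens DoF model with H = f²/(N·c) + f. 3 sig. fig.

Hyperfocal distance H = f²/(N·c) + f = 66²/(5 × 0.032) + 66 = 4356/0.16 + 66 ≈ 27291.0 mm ≈ 27.29 m.
Far limit Df = s·(H − f)/(H − s) = 4450 × (27291.0 − 66) / (27291.0 − 4450) = 4450 × 27225.0 / 22841.0 ≈ 5304.1 mm ≈ 5.30 m.

5.30 m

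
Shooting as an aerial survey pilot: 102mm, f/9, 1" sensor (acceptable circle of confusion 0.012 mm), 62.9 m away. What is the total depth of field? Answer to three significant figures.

143 m

Hyperfocal distance H = f²/(N·c) + f = 102²/(9 × 0.012) + 102 = 10404/0.108 + 102 ≈ 96435.3 mm ≈ 96.44 m.
Near limit Dn = s·(H − f)/(H + s − 2f) = 62900 × (96435.3 − 102) / (96435.3 + 62900 − 2 × 102) = 62900 × 96333.3 / 159131.3 ≈ 38078 mm.
Far limit Df = s·(H − f)/(H − s) = 62900 × (96435.3 − 102) / (96435.3 − 62900) = 62900 × 96333.3 / 33535.3 ≈ 180686 mm.
Depth of field = Df − Dn = 180686 − 38078 ≈ 142608 mm ≈ 143 m.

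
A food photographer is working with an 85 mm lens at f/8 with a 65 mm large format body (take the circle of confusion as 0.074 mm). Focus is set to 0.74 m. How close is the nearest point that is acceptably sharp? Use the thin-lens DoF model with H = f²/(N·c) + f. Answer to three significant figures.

Hyperfocal distance H = f²/(N·c) + f = 85²/(8 × 0.074) + 85 = 7225/0.592 + 85 ≈ 12289.4 mm ≈ 12.29 m.
Near limit Dn = s·(H − f)/(H + s − 2f) = 740 × (12289.4 − 85) / (12289.4 + 740 − 2 × 85) = 740 × 12204.4 / 12859.4 ≈ 702.31 mm ≈ 0.702 m.

0.702 m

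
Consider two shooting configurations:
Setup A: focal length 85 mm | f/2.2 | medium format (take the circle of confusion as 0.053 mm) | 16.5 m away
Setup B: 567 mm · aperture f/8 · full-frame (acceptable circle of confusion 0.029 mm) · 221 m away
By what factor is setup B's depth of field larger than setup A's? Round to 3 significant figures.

7.67

Setup A: H = 85²/(2.2×0.053) + 85 ≈ 62049.0 mm; DoF = Df − Dn = 22446.3 − 13044.4 ≈ 9401.9 mm.
Setup B: H = 567²/(8×0.029) + 567 ≈ 1386295.4 mm; DoF = Df − Dn = 262805 − 190669 ≈ 72136 mm.
Ratio = 72136 / 9401.9 ≈ 7.67.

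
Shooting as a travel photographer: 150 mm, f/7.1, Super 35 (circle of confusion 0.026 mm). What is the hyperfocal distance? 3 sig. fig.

Hyperfocal distance H = f²/(N·c) + f = 150²/(7.1 × 0.026) + 150 = 22500/0.1846 + 150 ≈ 122035.2 mm ≈ 122 m.

122 m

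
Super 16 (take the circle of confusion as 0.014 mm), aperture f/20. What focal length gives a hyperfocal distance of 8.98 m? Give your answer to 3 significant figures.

From H = f²/(N·c) + f, with f ≪ H: f ≈ √(H·N·c) = √(8980 × 20 × 0.014) = √2514.4 ≈ 50.14 mm.
Exact: f² + N·c·f − N·c·H = 0 ⇒ f = (−N·c + √((N·c)² + 4·N·c·H))/2 = (−0.28 + √10058)/2 ≈ 50.004 mm ≈ 50.0 mm.

50.0 mm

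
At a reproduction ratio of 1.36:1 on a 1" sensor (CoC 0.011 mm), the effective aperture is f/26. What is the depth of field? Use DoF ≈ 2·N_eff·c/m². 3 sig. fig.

At magnification m, DoF ≈ 2·N_eff·c/m² = 2 × 26 × 0.011 / 1.36² = 0.572 / 1.85 ≈ 0.309 mm.

0.309 mm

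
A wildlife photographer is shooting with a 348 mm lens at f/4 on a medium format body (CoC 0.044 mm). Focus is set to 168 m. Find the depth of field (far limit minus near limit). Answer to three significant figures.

Hyperfocal distance H = f²/(N·c) + f = 348²/(4 × 0.044) + 348 = 121104/0.176 + 348 ≈ 688438.9 mm ≈ 688.4 m.
Near limit Dn = s·(H − f)/(H + s − 2f) = 168000 × (688438.9 − 348) / (688438.9 + 168000 − 2 × 348) = 168000 × 688090.9 / 855742.9 ≈ 135086 mm.
Far limit Df = s·(H − f)/(H − s) = 168000 × (688438.9 − 348) / (688438.9 − 168000) = 168000 × 688090.9 / 520438.9 ≈ 222119 mm.
Depth of field = Df − Dn = 222119 − 135086 ≈ 87033 mm ≈ 87.0 m.

87.0 m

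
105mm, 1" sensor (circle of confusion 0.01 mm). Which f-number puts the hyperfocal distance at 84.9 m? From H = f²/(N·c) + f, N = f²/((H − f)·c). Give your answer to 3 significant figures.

f/13

Rearrange H = f²/(N·c) + f for N: N = f² / ((H − f)·c).
N = 105² / ((84900 − 105) × 0.01) = 11025 / 848.0 ≈ 13.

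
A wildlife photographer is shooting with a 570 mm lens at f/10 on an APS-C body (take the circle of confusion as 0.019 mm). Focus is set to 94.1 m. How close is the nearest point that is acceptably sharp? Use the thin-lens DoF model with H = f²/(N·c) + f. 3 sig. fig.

89.2 m

Hyperfocal distance H = f²/(N·c) + f = 570²/(10 × 0.019) + 570 = 324900/0.19 + 570 ≈ 1710570.0 mm ≈ 1711 m.
Near limit Dn = s·(H − f)/(H + s − 2f) = 94100 × (1710570.0 − 570) / (1710570.0 + 94100 − 2 × 570) = 94100 × 1710000.0 / 1803530.0 ≈ 89220 mm ≈ 89.2 m.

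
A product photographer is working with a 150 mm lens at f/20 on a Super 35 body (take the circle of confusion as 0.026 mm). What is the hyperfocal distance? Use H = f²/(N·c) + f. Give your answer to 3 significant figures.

43.4 m

Hyperfocal distance H = f²/(N·c) + f = 150²/(20 × 0.026) + 150 = 22500/0.52 + 150 ≈ 43419.2 mm ≈ 43.4 m.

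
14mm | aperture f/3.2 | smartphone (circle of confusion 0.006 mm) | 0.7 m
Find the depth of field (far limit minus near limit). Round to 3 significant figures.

94.5 mm

Hyperfocal distance H = f²/(N·c) + f = 14²/(3.2 × 0.006) + 14 = 196/0.0192 + 14 ≈ 10222.3 mm ≈ 10.22 m.
Near limit Dn = s·(H − f)/(H + s − 2f) = 700 × (10222.3 − 14) / (10222.3 + 700 − 2 × 14) = 700 × 10208.3 / 10894.3 ≈ 655.922 mm.
Far limit Df = s·(H − f)/(H − s) = 700 × (10222.3 − 14) / (10222.3 − 700) = 700 × 10208.3 / 9522.3 ≈ 750.429 mm.
Depth of field = Df − Dn = 750.429 − 655.922 ≈ 94.507 mm.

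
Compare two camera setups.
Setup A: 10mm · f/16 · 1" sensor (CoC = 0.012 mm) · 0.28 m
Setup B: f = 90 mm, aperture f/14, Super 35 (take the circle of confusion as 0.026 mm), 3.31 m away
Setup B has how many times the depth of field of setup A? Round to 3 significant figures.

Setup A: H = 10²/(16×0.012) + 10 ≈ 530.8 mm; DoF = Df − Dn = 581.40 − 184.40 ≈ 397.00 mm.
Setup B: H = 90²/(14×0.026) + 90 ≈ 22342.7 mm; DoF = Df − Dn = 3869.99 − 2891.58 ≈ 978.41 mm.
Ratio = 978.41 / 397.00 ≈ 2.46.

2.46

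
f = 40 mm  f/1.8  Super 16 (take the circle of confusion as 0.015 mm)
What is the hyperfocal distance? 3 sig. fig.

59.3 m

Hyperfocal distance H = f²/(N·c) + f = 40²/(1.8 × 0.015) + 40 = 1600/0.027 + 40 ≈ 59299.3 mm ≈ 59.3 m.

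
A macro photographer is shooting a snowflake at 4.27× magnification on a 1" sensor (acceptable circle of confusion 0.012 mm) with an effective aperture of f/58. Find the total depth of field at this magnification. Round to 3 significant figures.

At magnification m, DoF ≈ 2·N_eff·c/m² = 2 × 58 × 0.012 / 4.27² = 1.392 / 18.23 ≈ 0.0763 mm.

0.0763 mm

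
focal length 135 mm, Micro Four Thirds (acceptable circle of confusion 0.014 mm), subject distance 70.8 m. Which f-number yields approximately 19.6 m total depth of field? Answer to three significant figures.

f/2.50

Write h = H − f = f²/(N·c). The thin-lens limits are Dn = s·h/(h + (s−f)) and Df = s·h/(h − (s−f)), so DoF = Df − Dn = 2·s·(s−f)·h / (h² − (s−f)²).
That is a quadratic in h: DoF·h² − 2·s·(s−f)·h − DoF·(s−f)² = 0 ⇒ h = (s−f)·(s + √(s² + DoF²)) / DoF = 70665 × (70800 + √(70800² + 19600²)) / 19600 = 70665 × (70800 + 73462.9) / 19600 ≈ 520119 mm.
Then N = f²/(c·h) = 135² / (0.014 × 520119) = 18225 / 7281.7 ≈ 2.50.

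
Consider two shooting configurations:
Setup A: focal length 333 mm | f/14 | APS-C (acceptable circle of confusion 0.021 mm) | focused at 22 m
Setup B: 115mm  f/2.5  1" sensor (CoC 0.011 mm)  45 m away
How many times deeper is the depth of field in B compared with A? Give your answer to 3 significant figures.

Setup A: H = 333²/(14×0.021) + 333 ≈ 377506.5 mm; DoF = Df − Dn = 23340.8 − 20804.9 ≈ 2535.9 mm.
Setup B: H = 115²/(2.5×0.011) + 115 ≈ 481024.1 mm; DoF = Df − Dn = 49632.4 − 41158.5 ≈ 8473.9 mm.
Ratio = 8473.9 / 2535.9 ≈ 3.34.

3.34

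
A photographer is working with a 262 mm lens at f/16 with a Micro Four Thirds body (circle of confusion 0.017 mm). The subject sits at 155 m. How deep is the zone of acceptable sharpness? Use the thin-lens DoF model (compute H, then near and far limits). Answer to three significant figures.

Hyperfocal distance H = f²/(N·c) + f = 262²/(16 × 0.017) + 262 = 68644/0.272 + 262 ≈ 252629.6 mm ≈ 252.6 m.
Near limit Dn = s·(H − f)/(H + s − 2f) = 155000 × (252629.6 − 262) / (252629.6 + 155000 − 2 × 262) = 155000 × 252367.6 / 407105.6 ≈ 96086 mm.
Far limit Df = s·(H − f)/(H − s) = 155000 × (252629.6 − 262) / (252629.6 − 155000) = 155000 × 252367.6 / 97629.6 ≈ 400667 mm.
Depth of field = Df − Dn = 400667 − 96086 ≈ 304581 mm ≈ 305 m.

305 m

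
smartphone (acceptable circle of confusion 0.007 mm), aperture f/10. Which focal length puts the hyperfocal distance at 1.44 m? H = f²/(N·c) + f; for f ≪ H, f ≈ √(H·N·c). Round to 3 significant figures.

10.0 mm

From H = f²/(N·c) + f, with f ≪ H: f ≈ √(H·N·c) = √(1440 × 10 × 0.007) = √100.80 ≈ 10.04 mm.
The +f correction barely moves this — solving exactly, f² + N·c·f − N·c·H = 0 ⇒ f = (−N·c + √((N·c)² + 4·N·c·H))/2 = (−0.07 + √403.20)/2 ≈ 10.005 mm, so f ≈ 10.0 mm.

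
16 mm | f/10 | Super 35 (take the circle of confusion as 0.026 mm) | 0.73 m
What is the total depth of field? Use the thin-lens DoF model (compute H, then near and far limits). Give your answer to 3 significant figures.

Hyperfocal distance H = f²/(N·c) + f = 16²/(10 × 0.026) + 16 = 256/0.26 + 16 ≈ 1000.6 mm ≈ 1.001 m.
Near limit Dn = s·(H − f)/(H + s − 2f) = 730 × (1000.6 − 16) / (1000.6 + 730 − 2 × 16) = 730 × 984.6 / 1698.6 ≈ 423.2 mm.
Far limit Df = s·(H − f)/(H − s) = 730 × (1000.6 − 16) / (1000.6 − 730) = 730 × 984.6 / 270.6 ≈ 2656.1 mm.
Depth of field = Df − Dn = 2656.1 − 423.2 ≈ 2232.9 mm ≈ 2.23 m.

2.23 m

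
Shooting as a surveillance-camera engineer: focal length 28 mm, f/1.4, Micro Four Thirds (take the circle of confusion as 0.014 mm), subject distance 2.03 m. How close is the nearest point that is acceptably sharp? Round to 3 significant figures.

Hyperfocal distance H = f²/(N·c) + f = 28²/(1.4 × 0.014) + 28 = 784/0.0196 + 28 ≈ 40028.0 mm ≈ 40.03 m.
Near limit Dn = s·(H − f)/(H + s − 2f) = 2030 × (40028.0 − 28) / (40028.0 + 2030 − 2 × 28) = 2030 × 40000.0 / 42002.0 ≈ 1933.2 mm ≈ 1.93 m.

1.93 m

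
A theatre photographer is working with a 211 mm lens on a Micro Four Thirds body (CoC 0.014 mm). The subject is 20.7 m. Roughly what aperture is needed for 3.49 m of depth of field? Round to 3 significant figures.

Write h = H − f = f²/(N·c). The thin-lens limits are Dn = s·h/(h + (s−f)) and Df = s·h/(h − (s−f)), so DoF = Df − Dn = 2·s·(s−f)·h / (h² − (s−f)²).
That is a quadratic in h: DoF·h² − 2·s·(s−f)·h − DoF·(s−f)² = 0 ⇒ h = (s−f)·(s + √(s² + DoF²)) / DoF = 20489 × (20700 + √(20700² + 3490²)) / 3490 = 20489 × (20700 + 20992.1) / 3490 ≈ 244765 mm.
Then N = f²/(c·h) = 211² / (0.014 × 244765) = 44521 / 3426.7 ≈ 13.

f/13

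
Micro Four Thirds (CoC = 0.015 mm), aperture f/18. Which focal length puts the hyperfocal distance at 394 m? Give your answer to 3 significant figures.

From H = f²/(N·c) + f, with f ≪ H: f ≈ √(H·N·c) = √(394000 × 18 × 0.015) = √106380 ≈ 326.2 mm.
The +f correction barely moves this — solving exactly, f² + N·c·f − N·c·H = 0 ⇒ f = (−N·c + √((N·c)² + 4·N·c·H))/2 = (−0.27 + √425520)/2 ≈ 326.02 mm, so f ≈ 326 mm.

326 mm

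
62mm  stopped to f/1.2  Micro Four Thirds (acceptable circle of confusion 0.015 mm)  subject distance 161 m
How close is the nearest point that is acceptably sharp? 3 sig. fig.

91.8 m

Hyperfocal distance H = f²/(N·c) + f = 62²/(1.2 × 0.015) + 62 = 3844/0.018 + 62 ≈ 213617.6 mm ≈ 213.6 m.
Near limit Dn = s·(H − f)/(H + s − 2f) = 161000 × (213617.6 − 62) / (213617.6 + 161000 − 2 × 62) = 161000 × 213555.6 / 374493.6 ≈ 91811 mm ≈ 91.8 m.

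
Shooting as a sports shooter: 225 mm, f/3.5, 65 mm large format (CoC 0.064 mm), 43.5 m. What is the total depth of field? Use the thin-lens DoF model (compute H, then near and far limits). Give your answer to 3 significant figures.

17.3 m

Hyperfocal distance H = f²/(N·c) + f = 225²/(3.5 × 0.064) + 225 = 50625/0.224 + 225 ≈ 226229.5 mm ≈ 226.2 m.
Near limit Dn = s·(H − f)/(H + s − 2f) = 43500 × (226229.5 − 225) / (226229.5 + 43500 − 2 × 225) = 43500 × 226004.5 / 269279.5 ≈ 36509 mm.
Far limit Df = s·(H − f)/(H − s) = 43500 × (226229.5 − 225) / (226229.5 − 43500) = 43500 × 226004.5 / 182729.5 ≈ 53802 mm.
Depth of field = Df − Dn = 53802 − 36509 ≈ 17293 mm ≈ 17.3 m.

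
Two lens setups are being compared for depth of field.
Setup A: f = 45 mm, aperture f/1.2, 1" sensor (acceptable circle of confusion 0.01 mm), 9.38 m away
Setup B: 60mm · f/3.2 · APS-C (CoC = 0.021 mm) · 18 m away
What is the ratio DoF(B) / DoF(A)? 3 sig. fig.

Setup A: H = 45²/(1.2×0.01) + 45 ≈ 168795.0 mm; DoF = Df − Dn = 9929.3 − 8888.3 ≈ 1041.0 mm.
Setup B: H = 60²/(3.2×0.021) + 60 ≈ 53631.4 mm; DoF = Df − Dn = 27063 − 13484 ≈ 13579 mm.
Ratio = 13579 / 1041.0 ≈ 13.0.

13.0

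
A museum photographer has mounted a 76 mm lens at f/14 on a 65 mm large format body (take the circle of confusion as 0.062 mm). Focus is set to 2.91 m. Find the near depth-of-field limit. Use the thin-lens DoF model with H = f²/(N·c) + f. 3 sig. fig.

2.04 m

Hyperfocal distance H = f²/(N·c) + f = 76²/(14 × 0.062) + 76 = 5776/0.868 + 76 ≈ 6730.4 mm ≈ 6.730 m.
Near limit Dn = s·(H − f)/(H + s − 2f) = 2910 × (6730.4 − 76) / (6730.4 + 2910 − 2 × 76) = 2910 × 6654.4 / 9488.4 ≈ 2040.8 mm ≈ 2.04 m.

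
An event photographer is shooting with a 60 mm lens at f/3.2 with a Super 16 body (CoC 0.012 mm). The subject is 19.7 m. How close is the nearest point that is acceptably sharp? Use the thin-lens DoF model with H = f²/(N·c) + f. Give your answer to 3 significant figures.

16.3 m

Hyperfocal distance H = f²/(N·c) + f = 60²/(3.2 × 0.012) + 60 = 3600/0.0384 + 60 ≈ 93810.0 mm ≈ 93.81 m.
Near limit Dn = s·(H − f)/(H + s − 2f) = 19700 × (93810.0 − 60) / (93810.0 + 19700 − 2 × 60) = 19700 × 93750.0 / 113390.0 ≈ 16288 mm ≈ 16.3 m.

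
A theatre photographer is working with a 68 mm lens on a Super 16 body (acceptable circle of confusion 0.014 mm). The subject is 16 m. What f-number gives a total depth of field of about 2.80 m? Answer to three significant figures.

Write h = H − f = f²/(N·c). The thin-lens limits are Dn = s·h/(h + (s−f)) and Df = s·h/(h − (s−f)), so DoF = Df − Dn = 2·s·(s−f)·h / (h² − (s−f)²).
That is a quadratic in h: DoF·h² − 2·s·(s−f)·h − DoF·(s−f)² = 0 ⇒ h = (s−f)·(s + √(s² + DoF²)) / DoF = 15932 × (16000 + √(16000² + 2800²)) / 2800 = 15932 × (16000 + 16243.2) / 2800 ≈ 183464 mm.
Then N = f²/(c·h) = 68² / (0.014 × 183464) = 4624 / 2568.5 ≈ 1.80.

f/1.80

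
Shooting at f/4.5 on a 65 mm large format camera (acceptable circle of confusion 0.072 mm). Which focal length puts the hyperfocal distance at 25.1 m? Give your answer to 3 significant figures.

From H = f²/(N·c) + f, with f ≪ H: f ≈ √(H·N·c) = √(25100 × 4.5 × 0.072) = √8132.4 ≈ 90.18 mm.
Exact: f² + N·c·f − N·c·H = 0 ⇒ f = (−N·c + √((N·c)² + 4·N·c·H))/2 = (−0.324 + √32530)/2 ≈ 90.018 mm ≈ 90.0 mm.

90.0 mm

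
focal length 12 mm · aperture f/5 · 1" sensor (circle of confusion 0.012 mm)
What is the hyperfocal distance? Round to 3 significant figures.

2.41 m

Hyperfocal distance H = f²/(N·c) + f = 12²/(5 × 0.012) + 12 = 144/0.06 + 12 ≈ 2412.0 mm ≈ 2.41 m.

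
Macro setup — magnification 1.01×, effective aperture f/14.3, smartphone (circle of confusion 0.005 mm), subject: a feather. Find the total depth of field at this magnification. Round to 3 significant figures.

At magnification m, DoF ≈ 2·N_eff·c/m² = 2 × 14.3 × 0.005 / 1.01² = 0.143 / 1.02 ≈ 0.14 mm.

0.140 mm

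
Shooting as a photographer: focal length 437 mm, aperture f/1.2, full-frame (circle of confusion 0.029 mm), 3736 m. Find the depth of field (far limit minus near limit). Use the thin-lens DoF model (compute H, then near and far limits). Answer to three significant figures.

9480 m

Hyperfocal distance H = f²/(N·c) + f = 437²/(1.2 × 0.029) + 437 = 190969/0.0348 + 437 ≈ 5488051.9 mm ≈ 5488 m.
Near limit Dn = s·(H − f)/(H + s − 2f) = 3736000 × (5488051.9 − 437) / (5488051.9 + 3736000 − 2 × 437) = 3736000 × 5487614.9 / 9223177.9 ≈ 2222849 mm.
Far limit Df = s·(H − f)/(H − s) = 3736000 × (5488051.9 − 437) / (5488051.9 − 3736000) = 3736000 × 5487614.9 / 1752051.9 ≈ 11701553 mm.
Depth of field = Df − Dn = 11701553 − 2222849 ≈ 9478704 mm ≈ 9480 m.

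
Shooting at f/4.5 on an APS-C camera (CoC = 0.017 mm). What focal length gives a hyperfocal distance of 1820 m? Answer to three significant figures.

373 mm

From H = f²/(N·c) + f, with f ≪ H: f ≈ √(H·N·c) = √(1820000 × 4.5 × 0.017) = √139230 ≈ 373.1 mm.
The +f correction barely moves this — solving exactly, f² + N·c·f − N·c·H = 0 ⇒ f = (−N·c + √((N·c)² + 4·N·c·H))/2 = (−0.0765 + √556920)/2 ≈ 373.10 mm, so f ≈ 373 mm.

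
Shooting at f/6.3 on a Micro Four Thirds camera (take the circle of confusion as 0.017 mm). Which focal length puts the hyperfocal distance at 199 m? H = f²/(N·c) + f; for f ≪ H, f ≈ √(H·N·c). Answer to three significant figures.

From H = f²/(N·c) + f, with f ≪ H: f ≈ √(H·N·c) = √(199000 × 6.3 × 0.017) = √21313 ≈ 146.0 mm.
The +f correction barely moves this — solving exactly, f² + N·c·f − N·c·H = 0 ⇒ f = (−N·c + √((N·c)² + 4·N·c·H))/2 = (−0.1071 + √85252)/2 ≈ 145.94 mm, so f ≈ 146 mm.

146 mm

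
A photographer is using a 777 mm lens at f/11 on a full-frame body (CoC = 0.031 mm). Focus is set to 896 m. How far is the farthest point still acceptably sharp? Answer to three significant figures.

1810 m

Hyperfocal distance H = f²/(N·c) + f = 777²/(11 × 0.031) + 777 = 603729/0.341 + 777 ≈ 1771243.3 mm ≈ 1771 m.
Far limit Df = s·(H − f)/(H − s) = 896000 × (1771243.3 − 777) / (1771243.3 − 896000) = 896000 × 1770466.3 / 875243.3 ≈ 1812454 mm ≈ 1810 m.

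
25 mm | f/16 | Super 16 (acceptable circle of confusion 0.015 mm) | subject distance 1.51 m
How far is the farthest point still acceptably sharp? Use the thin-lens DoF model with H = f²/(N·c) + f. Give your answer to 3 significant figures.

Hyperfocal distance H = f²/(N·c) + f = 25²/(16 × 0.015) + 25 = 625/0.24 + 25 ≈ 2629.2 mm ≈ 2.629 m.
Far limit Df = s·(H − f)/(H − s) = 1510 × (2629.2 − 25) / (2629.2 − 1510) = 1510 × 2604.2 / 1119.2 ≈ 3513.6 mm ≈ 3.51 m.

3.51 m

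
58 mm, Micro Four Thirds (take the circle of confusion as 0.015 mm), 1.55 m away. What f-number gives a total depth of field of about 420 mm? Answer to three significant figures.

Write h = H − f = f²/(N·c). The thin-lens limits are Dn = s·h/(h + (s−f)) and Df = s·h/(h − (s−f)), so DoF = Df − Dn = 2·s·(s−f)·h / (h² − (s−f)²).
That is a quadratic in h: DoF·h² − 2·s·(s−f)·h − DoF·(s−f)² = 0 ⇒ h = (s−f)·(s + √(s² + DoF²)) / DoF = 1492 × (1550 + √(1550² + 420²)) / 420 = 1492 × (1550 + 1605.90) / 420 ≈ 11211 mm.
Then N = f²/(c·h) = 58² / (0.015 × 11211) = 3364 / 168.16 ≈ 20.

f/20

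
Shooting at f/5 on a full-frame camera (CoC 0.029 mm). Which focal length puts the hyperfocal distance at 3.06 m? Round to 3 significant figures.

From H = f²/(N·c) + f, with f ≪ H: f ≈ √(H·N·c) = √(3060 × 5 × 0.029) = √443.70 ≈ 21.06 mm.
Exact: f² + N·c·f − N·c·H = 0 ⇒ f = (−N·c + √((N·c)² + 4·N·c·H))/2 = (−0.145 + √1774.8)/2 ≈ 20.992 mm ≈ 21.0 mm.

21.0 mm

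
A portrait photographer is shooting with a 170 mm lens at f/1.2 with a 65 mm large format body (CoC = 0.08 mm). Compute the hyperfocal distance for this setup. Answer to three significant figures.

301 m

Hyperfocal distance H = f²/(N·c) + f = 170²/(1.2 × 0.08) + 170 = 28900/0.096 + 170 ≈ 301211.7 mm ≈ 301 m.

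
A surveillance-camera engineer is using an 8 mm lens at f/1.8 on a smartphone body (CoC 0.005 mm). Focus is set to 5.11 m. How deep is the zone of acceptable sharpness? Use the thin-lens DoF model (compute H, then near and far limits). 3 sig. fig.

Hyperfocal distance H = f²/(N·c) + f = 8²/(1.8 × 0.005) + 8 = 64/0.009 + 8 ≈ 7119.1 mm ≈ 7.119 m.
Near limit Dn = s·(H − f)/(H + s − 2f) = 5110 × (7119.1 − 8) / (7119.1 + 5110 − 2 × 8) = 5110 × 7111.1 / 12213.1 ≈ 2975 mm.
Far limit Df = s·(H − f)/(H − s) = 5110 × (7119.1 − 8) / (7119.1 − 5110) = 5110 × 7111.1 / 2009.1 ≈ 18086 mm.
Depth of field = Df − Dn = 18086 − 2975 ≈ 15111 mm ≈ 15.1 m.

15.1 m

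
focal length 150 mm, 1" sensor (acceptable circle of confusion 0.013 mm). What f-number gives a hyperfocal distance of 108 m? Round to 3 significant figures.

Rearrange H = f²/(N·c) + f for N: N = f² / ((H − f)·c).
N = 150² / ((108000 − 150) × 0.013) = 22500 / 1402 ≈ 16.

f/16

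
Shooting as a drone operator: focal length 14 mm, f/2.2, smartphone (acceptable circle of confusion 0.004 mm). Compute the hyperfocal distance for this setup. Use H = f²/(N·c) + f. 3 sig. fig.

22.3 m

Hyperfocal distance H = f²/(N·c) + f = 14²/(2.2 × 0.004) + 14 = 196/0.0088 + 14 ≈ 22286.7 mm ≈ 22.3 m.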